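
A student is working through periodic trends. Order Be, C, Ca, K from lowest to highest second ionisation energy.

After 1 electron has been removed, what remains? Be⁺ still has 1 valence electron; C⁺ still has 3 valence electrons; Ca⁺ still has 1 valence electron; K⁺ is the bare [Ar] core.
Core electrons are held far more tightly than valence electrons, so K tops the IE_2 order.
Valence configurations: Be⁺ [He]2s¹, C⁺ [He]2s²2p¹, Ca⁺ [Ar]4s¹.
Approximate IE_2 values (kJ/mol): Be 1757, C 2353, Ca 1145, K 3052.
Hence IE_2: Ca < Be < C < K.

Ca < Be < C < K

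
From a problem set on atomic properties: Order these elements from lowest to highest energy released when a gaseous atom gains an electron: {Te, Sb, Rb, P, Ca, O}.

Ca < Rb < P < Sb < O < Te

O is in period 2, group 16; P is in period 3, group 15; Ca is in period 4, group 2; Rb is in period 5, group 1; Sb is in period 5, group 15; Te is in period 5, group 16.
Electron affinity generally becomes more exothermic across a period toward the halogens and less exothermic down a group.
Here both period and group differ, so the two effects have to be weighed against each other.
Rb > Ca: this pair runs against the simple trend — see the exception note.
P > Rb: relative to Rb, both the across-period and down-group shifts push P's electron affinity up.
Sb > P: this pair runs against the simple trend — see the exception note.
O > Sb: relative to Sb, both the across-period and down-group shifts push O's electron affinity up.
Te > O: this pair runs against the simple trend — see the exception note.
Note the exception: Rb has a higher electron affinity than Ca, contrary to the simple trend — adding an electron to Ca (ns²) has to open a new, higher-energy np subshell, which is unfavourable.
Note the exception: Sb has a higher electron affinity than P, contrary to the simple trend — both are half-filled np³, but the pairing/repulsion penalty for the added electron shrinks as the p orbitals become larger and more diffuse down the group, and for Sb that outweighs the weaker nuclear attraction.
Note the exception: Te has a higher electron affinity than O, contrary to the simple trend — O's compact 2p subshell gives strong electron–electron repulsion on the added electron.
For reference (kJ/mol): O 141, P 72, Ca 2, Rb 47, Sb 103, Te 190.
So from lowest to highest: Ca < Rb < P < Sb < O < Te.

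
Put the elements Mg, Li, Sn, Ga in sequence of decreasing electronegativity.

Sn > Ga > Mg > Li

Li is in period 2, group 1; Mg is in period 3, group 2; Ga is in period 4, group 13; Sn is in period 5, group 14.
Electronegativity increases across a period and decreases down a group, tracking effective nuclear charge and atomic size.
These sit on a diagonal, where the across-period and down-group effects partly cancel.
Mg > Li: period and group pull opposite ways; the across-period shift dominates (1.31 vs 0.98).
Ga > Mg: the two effects oppose for this pair; the across-period effect wins (1.81 vs 1.31).
Sn > Ga: period and group pull opposite ways; the across-period shift dominates (1.96 vs 1.81).
For reference (Pauling): Li 0.98, Mg 1.31, Ga 1.81, Sn 1.96.
So from highest to lowest: Sn > Ga > Mg > Li.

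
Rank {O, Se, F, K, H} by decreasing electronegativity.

F, O, Se, H, K

H is in period 1, group 1; O is in period 2, group 16; F is in period 2, group 17; K is in period 4, group 1; Se is in period 4, group 16.
Electronegativity increases across a period and decreases down a group, tracking effective nuclear charge and atomic size.
Neither a single period nor a single group — weigh both effects.
H > K: they share group 1; the group trend gives H the larger value.
Se > H: the two effects oppose for this pair; the across-period effect wins (2.55 vs 2.20).
O > Se: they share group 16; the group trend gives O the larger value.
F > O: F lies to the right of O in period 2, so the across-period effect alone puts F higher.
Tabulated electronegativity (Pauling): H 2.20, O 3.44, F 3.98, K 0.82, Se 2.55.
So from highest to lowest: F > O > Se > H > K.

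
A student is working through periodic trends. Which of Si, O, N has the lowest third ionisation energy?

IE_3 is the cost of taking one more electron from the +2 cation: Si²⁺ still has 2 valence electrons; O²⁺ still has 4 valence electrons; N²⁺ still has 3 valence electrons.
All are still removing valence electrons, so compare the +2 ions as you would atoms: IE_3 generally rises across a period (higher Z_eff) and falls down a group (larger shell), subject to the usual subshell exceptions.
Valence configurations: Si²⁺ [Ne]3s², O²⁺ [He]2s²2p², N²⁺ [He]2s²2p¹.
Tabulated IE_3 (kJ/mol): Si 3232, O 5300, N 4578.
Hence IE_3: Si < N < O.

Si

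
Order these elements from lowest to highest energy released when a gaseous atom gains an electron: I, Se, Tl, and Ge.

Tl < Ge < Se < I

Ge is in period 4, group 14; Se is in period 4, group 16; I is in period 5, group 17; Tl is in period 6, group 13.
Atoms with high Z_eff and room in the valence shell (especially the halogens) have the most exothermic electron affinities.
These span different periods and groups, so the two trends combine.
Ge > Tl: both effects reinforce here, so Ge is clearly the higher of the two.
Se > Ge: both are in period 4; the period trend gives Se the larger value.
I > Se: period and group pull opposite ways; the across-period shift dominates (295 vs 195 kJ/mol).
For reference (kJ/mol): Ge 119, Se 195, I 295, Tl 19.
So from lowest to highest: Tl < Ge < Se < I.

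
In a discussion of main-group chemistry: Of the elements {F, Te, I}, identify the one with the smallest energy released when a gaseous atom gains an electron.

Te

Electron affinity generally becomes more exothermic across a period toward the halogens and less exothermic down a group.
These span different periods and groups, so the two trends combine.
I > Te: both are in period 5; the period trend gives I the larger value.
F > I: they share group 17; the group trend gives F the larger value.
Approximate values (kJ/mol): F 328, Te 190, I 295.
The smallest energy released when a gaseous atom gains an electron among these belongs to Te.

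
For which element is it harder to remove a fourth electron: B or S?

Consider each +3 ion: B³⁺ is the bare [He] core; S³⁺ still has 3 valence electrons.
Core electrons are held far more tightly than valence electrons, so B tops the IE_4 order.
Approximate IE_4 values (kJ/mol): B 25026, S 4556.
Hence IE_4: S < B.

B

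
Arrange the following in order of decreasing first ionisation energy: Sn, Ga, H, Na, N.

N, H, Sn, Ga, Na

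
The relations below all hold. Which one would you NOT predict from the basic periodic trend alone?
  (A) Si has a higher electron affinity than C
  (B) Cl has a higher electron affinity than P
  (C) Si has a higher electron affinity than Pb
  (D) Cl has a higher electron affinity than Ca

(A)

The general trend: electron affinity increases across a period and decreases down a group.
(A) Si (period 3, group 14) vs C (period 2, group 14): the stated order contradicts the simple trend.
(B) Cl (period 3, group 17) vs P (period 3, group 15): the stated order agrees with the simple trend.
(C) Si (period 3, group 14) vs Pb (period 6, group 14): the stated order agrees with the simple trend.
(D) Cl (period 3, group 17) vs Ca (period 4, group 2): the stated order agrees with the simple trend.
The exception is (A): Si's larger, more diffuse 3p orbitals accept an added electron slightly more readily than C's compact 2p.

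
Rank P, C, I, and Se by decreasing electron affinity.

I > Se > C > P

C is in period 2, group 14; P is in period 3, group 15; Se is in period 4, group 16; I is in period 5, group 17.
Atoms with high Z_eff and room in the valence shell (especially the halogens) have the most exothermic electron affinities.
These sit on a diagonal, where the across-period and down-group effects partly cancel.
C > P: period and group pull opposite ways; the down-group shift dominates (122 vs 72 kJ/mol).
Se > C: the two effects oppose for this pair; the across-period effect wins (195 vs 122 kJ/mol).
I > Se: the two effects oppose for this pair; the across-period effect wins (295 vs 195 kJ/mol).
Approximate values (kJ/mol): C 122, P 72, Se 195, I 295.
So from highest to lowest: I > Se > C > P.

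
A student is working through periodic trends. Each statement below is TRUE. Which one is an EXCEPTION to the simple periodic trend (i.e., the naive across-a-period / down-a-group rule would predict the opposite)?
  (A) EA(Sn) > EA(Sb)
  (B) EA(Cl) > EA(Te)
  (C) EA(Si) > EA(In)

The general trend: electron affinity increases across a period and decreases down a group.
(A) Sn (period 5, group 14) vs Sb (period 5, group 15): the stated order contradicts the simple trend.
(B) Cl (period 3, group 17) vs Te (period 5, group 16): the stated order agrees with the simple trend.
(C) Si (period 3, group 14) vs In (period 5, group 13): the stated order agrees with the simple trend.
The exception is (A): adding an electron to Sb's half-filled 5p³ is unfavourable, so Sn has the more exothermic EA.

(A)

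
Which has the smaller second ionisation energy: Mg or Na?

The second ionization energy removes an electron from the +1 ion. For each element: Mg⁺ still has 1 valence electron; Na⁺ is the bare [Ne] core.
Pulling an electron out of a noble-gas core costs far more than removing a remaining valence electron, so Na sits at the high end of IE_2.
Tabulated IE_2 (kJ/mol): Mg 1451, Na 4562.
So the second ionization energies run Mg < Na.

Mg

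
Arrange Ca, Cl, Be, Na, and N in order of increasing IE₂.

The second ionization energy removes an electron from the +1 ion. For each element: Ca⁺ still has 1 valence electron; Cl⁺ still has 6 valence electrons; Be⁺ still has 1 valence electron; Na⁺ is the bare [Ne] core; N⁺ still has 4 valence electrons.
Breaking into a closed-shell core is much more expensive than removing a leftover valence electron — Na has the largest IE_2 here.
Valence configurations: Ca⁺ [Ar]4s¹, Cl⁺ [Ne]3s²3p⁴, Be⁺ [He]2s¹, N⁺ [He]2s²2p².
The numbers (kJ/mol): Ca 1145, Cl 2298, Be 1757, Na 4562, N 2856.
Putting it together, IE_2: Ca < Be < Cl < N < Na.

Ca, Be, Cl, N, Na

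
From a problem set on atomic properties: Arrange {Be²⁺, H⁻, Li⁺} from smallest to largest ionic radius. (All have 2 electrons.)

All of these have 2 electrons, so size is governed by nuclear charge alone: the more protons, the stronger the pull on the same electron cloud, and the smaller the ion.
Nuclear charges: Be²⁺ (Z=4), Li⁺ (Z=3), H⁻ (Z=1).
Smallest to largest: Be²⁺ < Li⁺ < H⁻.

Be²⁺, Li⁺, H⁻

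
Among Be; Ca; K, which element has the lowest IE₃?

K

The third ionization energy removes an electron from the +2 ion. For each element: Be²⁺ is the bare [He] core; Ca²⁺ is the bare [Ar] core; K²⁺ is already 1 electron into the core.
All of these are removing an electron from a noble-gas core or deeper; the smaller core (lower principal quantum number) is held far more tightly, and within a period the higher nuclear charge binds the same core more tightly.
Approximate IE_3 values (kJ/mol): Be 14849, Ca 4912, K 4420.
Overall IE_3 order: K < Ca < Be.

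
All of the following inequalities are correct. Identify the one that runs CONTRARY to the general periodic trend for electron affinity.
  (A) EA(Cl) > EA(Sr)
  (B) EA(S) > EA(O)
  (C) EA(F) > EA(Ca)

The general trend: electron affinity increases across a period and decreases down a group.
(A) Cl (period 3, group 17) vs Sr (period 5, group 2): the stated order agrees with the simple trend.
(B) S (period 3, group 16) vs O (period 2, group 16): the stated order contradicts the simple trend.
(C) F (period 2, group 17) vs Ca (period 4, group 2): the stated order agrees with the simple trend.
The exception is (B): the compact 2p subshell of O repels the added electron more than S's larger 3p does.

(B)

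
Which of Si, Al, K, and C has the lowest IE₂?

Si

IE_2 is the cost of taking one more electron from the +1 cation: Si⁺ still has 3 valence electrons; Al⁺ still has 2 valence electrons; K⁺ is the bare [Ar] core; C⁺ still has 3 valence electrons.
Core electrons are held far more tightly than valence electrons, so K tops the IE_2 order.
Valence configurations: Si⁺ [Ne]3s²3p¹, Al⁺ [Ne]3s², C⁺ [He]2s²2p¹.
Si⁺ loses a lone 3p electron whereas Al⁺ must break into a filled 3s² pair, so IE_2(Al) > IE_2(Si) even though Si has the higher nuclear charge.
Tabulated IE_2 (kJ/mol): Si 1577, Al 1817, K 3052, C 2353.
Hence IE_2: Si < Al < C < K.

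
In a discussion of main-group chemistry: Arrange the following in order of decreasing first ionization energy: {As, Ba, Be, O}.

Be is in period 2, group 2; O is in period 2, group 16; As is in period 4, group 15; Ba is in period 6, group 2.
Across a period the outer electron is held more tightly (higher IE₁); down a group it sits in a higher shell, more shielded, and comes off more easily.
Neither a single period nor a single group — weigh both effects.
Be > Ba: they share group 2; the group trend gives Be the larger value.
As > Be: period and group pull opposite ways; the across-period shift dominates (947 vs 900 kJ/mol).
O > As: relative to As, both the across-period and down-group shifts push O's first ionization energy up.
Tabulated first ionization energy (kJ/mol): Be 900, O 1314, As 947, Ba 503.
So from highest to lowest: O > As > Be > Ba.

O > As > Be > Ba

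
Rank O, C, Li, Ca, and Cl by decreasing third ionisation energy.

Consider each +2 ion: O²⁺ still has 4 valence electrons; C²⁺ still has 2 valence electrons; Li²⁺ is already 1 electron into the core; Ca²⁺ is the bare [Ar] core; Cl²⁺ still has 5 valence electrons.
Usually core removal costs more than valence removal, but here the competition is close: a tightly held n=2 valence electron can cost more to remove than an n=3 core electron, so the actual values have to decide it.
Valence configurations: O²⁺ [He]2s²2p², C²⁺ [He]2s², Cl²⁺ [Ne]3s²3p³.
Tabulated IE_3 (kJ/mol): O 5300, C 4620, Li 11815, Ca 4912, Cl 3822.
Putting it together, IE_3: Cl < C < Ca < O < Li.

Li, O, Ca, C, Cl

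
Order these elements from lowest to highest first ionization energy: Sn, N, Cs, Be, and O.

Cs < Sn < Be < O < N

Be is in period 2, group 2; N is in period 2, group 15; O is in period 2, group 16; Sn is in period 5, group 14; Cs is in period 6, group 1.
Across a period the outer electron is held more tightly (higher IE₁); down a group it sits in a higher shell, more shielded, and comes off more easily.
Here both period and group differ, so the two effects have to be weighed against each other.
Sn > Cs: both effects reinforce here, so Sn is clearly the higher of the two.
Be > Sn: period and group pull opposite ways; the down-group shift dominates (900 vs 709 kJ/mol).
O > Be: O lies to the right of Be in period 2, so the across-period effect alone puts O higher.
N > O: this pair runs against the simple trend — see the exception note.
Note the exception: N has a higher first ionization energy than O, contrary to the simple trend — pairing an electron in O's 2p⁴ costs repulsion energy, so O ionizes more easily than half-filled N (2p³).
For reference (kJ/mol): Be 900, N 1402, O 1314, Sn 709, Cs 376.
So from lowest to highest: Cs < Sn < Be < O < N.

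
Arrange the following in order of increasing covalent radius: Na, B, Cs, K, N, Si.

N, B, Si, Na, K, Cs

Moving right in a period, electrons are added to the same shell under a stronger nuclear pull, so atoms get smaller; moving down, a new shell is opened and atoms get larger.
Neither a single period nor a single group — weigh both effects.
B > N: both are in period 2; the period trend gives B the larger value.
Si > B: the two effects oppose for this pair; the down-group effect wins (116 vs 85 pm).
Na > Si: both are in period 3; the period trend gives Na the larger value.
K > Na: K sits below Na in group 1, so the down-group effect alone puts K larger.
Cs > K: they share group 1; the group trend gives Cs the larger value.
Tabulated atomic radius (pm): B 85, N 71, Na 155, Si 116, K 196, Cs 232.
So from smallest to largest: N < B < Si < Na < K < Cs.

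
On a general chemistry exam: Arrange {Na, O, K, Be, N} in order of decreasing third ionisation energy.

Consider each +2 ion: Na²⁺ is already 1 electron into the core; O²⁺ still has 4 valence electrons; K²⁺ is already 1 electron into the core; Be²⁺ is the bare [He] core; N²⁺ still has 3 valence electrons.
Usually core removal costs more than valence removal, but here the competition is close: a tightly held n=2 valence electron can cost more to remove than an n=3 core electron, so the actual values have to decide it.
Valence configurations: O²⁺ [He]2s²2p², N²⁺ [He]2s²2p¹.
The numbers (kJ/mol): Na 6910, O 5300, K 4420, Be 14849, N 4578.
Putting it together, IE_3: K < N < O < Na < Be.

Be > Na > O > N > K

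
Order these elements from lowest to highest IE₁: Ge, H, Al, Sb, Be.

Al < Ge < Sb < Be < H

H is in period 1, group 1; Be is in period 2, group 2; Al is in period 3, group 13; Ge is in period 4, group 14; Sb is in period 5, group 15.
Removing the outermost electron gets harder across a period and easier down a group.
A diagonal step moves right (one effect) and down (the opposite effect) at once.
Ge > Al: period and group pull opposite ways; the across-period shift dominates (762 vs 578 kJ/mol).
Sb > Ge: period and group pull opposite ways; the across-period shift dominates (831 vs 762 kJ/mol).
Be > Sb: the two effects oppose for this pair; the down-group effect wins (900 vs 831 kJ/mol).
H > Be: period and group pull opposite ways; the down-group shift dominates (1312 vs 900 kJ/mol).
For reference (kJ/mol): H 1312, Be 900, Al 578, Ge 762, Sb 831.
So from lowest to highest: Al < Ge < Sb < Be < H.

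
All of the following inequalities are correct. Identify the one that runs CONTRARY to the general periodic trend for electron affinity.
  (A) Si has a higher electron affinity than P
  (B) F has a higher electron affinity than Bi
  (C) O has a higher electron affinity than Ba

(A)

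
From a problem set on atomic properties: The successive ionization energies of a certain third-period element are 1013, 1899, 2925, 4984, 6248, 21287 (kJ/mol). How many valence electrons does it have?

5

Look for the largest jump between consecutive ionization energies: IE6/IE5 ≈ 3.4, far larger than any earlier ratio.
That jump marks the point where a core electron is being removed. So the atom has 5 valence electrons.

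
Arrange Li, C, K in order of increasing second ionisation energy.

C < K < Li

The second ionization energy removes an electron from the +1 ion. For each element: Li⁺ is the bare [He] core; C⁺ still has 3 valence electrons; K⁺ is the bare [Ar] core.
Pulling an electron out of a noble-gas core costs far more than removing a remaining valence electron, so K and Li sit at the high end of IE_2.
The numbers (kJ/mol): Li 7298, C 2353, K 3052.
Overall IE_2 order: C < K < Li.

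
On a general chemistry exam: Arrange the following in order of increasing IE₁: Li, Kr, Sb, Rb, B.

IE₁ increases left→right with effective nuclear charge and decreases top→bottom as the valence shell moves farther out.
These span different periods and groups, so the two trends combine.
Li > Rb: they share group 1; the group trend gives Li the larger value.
B > Li: B lies to the right of Li in period 2, so the across-period effect alone puts B higher.
Sb > B: period and group pull opposite ways; the across-period shift dominates (831 vs 801 kJ/mol).
Kr > Sb: relative to Sb, both the across-period and down-group shifts push Kr's first ionization energy up.
For reference (kJ/mol): Li 520, B 801, Kr 1351, Rb 403, Sb 831.
So from lowest to highest: Rb < Li < B < Sb < Kr.

Rb, Li, B, Sb, Kr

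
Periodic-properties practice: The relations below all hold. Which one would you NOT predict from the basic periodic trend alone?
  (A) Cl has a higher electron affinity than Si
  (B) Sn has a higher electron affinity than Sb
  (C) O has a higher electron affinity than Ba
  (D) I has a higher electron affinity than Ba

The general trend: electron affinity increases across a period and decreases down a group.
(A) Cl (period 3, group 17) vs Si (period 3, group 14): the stated order agrees with the simple trend.
(B) Sn (period 5, group 14) vs Sb (period 5, group 15): the stated order contradicts the simple trend.
(C) O (period 2, group 16) vs Ba (period 6, group 2): the stated order agrees with the simple trend.
(D) I (period 5, group 17) vs Ba (period 6, group 2): the stated order agrees with the simple trend.
The exception is (B): adding an electron to Sb's half-filled 5p³ is unfavourable, so Sn has the more exothermic EA.

(B)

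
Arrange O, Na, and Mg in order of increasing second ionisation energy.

Mg < O < Na

The second ionization energy removes an electron from the +1 ion. For each element: O⁺ still has 5 valence electrons; Na⁺ is the bare [Ne] core; Mg⁺ still has 1 valence electron.
Core electrons are held far more tightly than valence electrons, so Na tops the IE_2 order.
Valence configurations: O⁺ [He]2s²2p³, Mg⁺ [Ne]3s¹.
Tabulated IE_2 (kJ/mol): O 3388, Na 4562, Mg 1451.
So the second ionization energies run Mg < O < Na.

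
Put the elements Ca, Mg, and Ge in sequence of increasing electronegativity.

Mg is in period 3, group 2; Ca is in period 4, group 2; Ge is in period 4, group 14.
Atoms toward the upper right of the periodic table pull bonding electrons most strongly.
Here both period and group differ, so the two effects have to be weighed against each other.
Mg > Ca: Mg sits above Ca in group 2, so the down-group effect alone puts Mg higher.
Ge > Mg: the two effects oppose for this pair; the across-period effect wins (2.01 vs 1.31).
For reference (Pauling): Mg 1.31, Ca 1.00, Ge 2.01.
So from lowest to highest: Ca < Mg < Ge.

Ca, Mg, Ge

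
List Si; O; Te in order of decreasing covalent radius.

Moving right in a period, electrons are added to the same shell under a stronger nuclear pull, so atoms get smaller; moving down, a new shell is opened and atoms get larger.
These span different periods and groups, so the two trends combine.
Si > O: relative to O, both the across-period and down-group shifts push Si's atomic radius up.
Te > Si: the two effects oppose for this pair; the down-group effect wins (136 vs 116 pm).
For reference (pm): O 63, Si 116, Te 136.
So from largest to smallest: Te > Si > O.

Te > Si > O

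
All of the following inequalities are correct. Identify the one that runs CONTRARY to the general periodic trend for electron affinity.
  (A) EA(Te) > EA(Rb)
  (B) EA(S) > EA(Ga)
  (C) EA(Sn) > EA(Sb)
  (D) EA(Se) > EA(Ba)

(C)

The general trend: electron affinity increases across a period and decreases down a group.
(A) Te (period 5, group 16) vs Rb (period 5, group 1): the stated order agrees with the simple trend.
(B) S (period 3, group 16) vs Ga (period 4, group 13): the stated order agrees with the simple trend.
(C) Sn (period 5, group 14) vs Sb (period 5, group 15): the stated order contradicts the simple trend.
(D) Se (period 4, group 16) vs Ba (period 6, group 2): the stated order agrees with the simple trend.
The exception is (C): adding an electron to Sb's half-filled 5p³ is unfavourable, so Sn has the more exothermic EA.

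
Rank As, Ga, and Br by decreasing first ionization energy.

Br > As > Ga

Ga is in period 4, group 13; As is in period 4, group 15; Br is in period 4, group 17.
First ionization energy rises across a period (greater Z_eff holds electrons more tightly) and falls down a group (valence electrons are farther from the nucleus).
All lie in period 4, so first ionization energy increases left to right.
So from highest to lowest: Br > As > Ga.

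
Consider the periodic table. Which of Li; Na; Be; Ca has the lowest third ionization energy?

Ca

The third ionization energy removes an electron from the +2 ion. For each element: Li²⁺ is already 1 electron into the core; Na²⁺ is already 1 electron into the core; Be²⁺ is the bare [He] core; Ca²⁺ is the bare [Ar] core.
All of these are removing an electron from a noble-gas core or deeper; the smaller core (lower principal quantum number) is held far more tightly, and within a period the higher nuclear charge binds the same core more tightly.
The numbers (kJ/mol): Li 11815, Na 6910, Be 14849, Ca 4912.
Overall IE_3 order: Ca < Na < Li < Be.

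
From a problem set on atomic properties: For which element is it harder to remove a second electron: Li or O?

Li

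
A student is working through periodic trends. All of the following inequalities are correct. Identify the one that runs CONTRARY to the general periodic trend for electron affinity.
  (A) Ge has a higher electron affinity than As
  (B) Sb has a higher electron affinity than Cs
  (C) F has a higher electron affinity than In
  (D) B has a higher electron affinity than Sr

The general trend: electron affinity increases across a period and decreases down a group.
(A) Ge (period 4, group 14) vs As (period 4, group 15): the stated order contradicts the simple trend.
(B) Sb (period 5, group 15) vs Cs (period 6, group 1): the stated order agrees with the simple trend.
(C) F (period 2, group 17) vs In (period 5, group 13): the stated order agrees with the simple trend.
(D) B (period 2, group 13) vs Sr (period 5, group 2): the stated order agrees with the simple trend.
The exception is (A): adding an electron to As's half-filled 4p³ is unfavourable, so Ge (4p²) has the more exothermic EA.

(A)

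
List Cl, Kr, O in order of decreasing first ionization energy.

O is in period 2, group 16; Cl is in period 3, group 17; Kr is in period 4, group 18.
IE₁ increases left→right with effective nuclear charge and decreases top→bottom as the valence shell moves farther out.
These sit on a diagonal, where the across-period and down-group effects partly cancel.
O > Cl: period and group pull opposite ways; the down-group shift dominates (1314 vs 1251 kJ/mol).
Kr > O: period and group pull opposite ways; the across-period shift dominates (1351 vs 1314 kJ/mol).
Approximate values (kJ/mol): O 1314, Cl 1251, Kr 1351.
So from highest to lowest: Kr > O > Cl.

Kr > O > Cl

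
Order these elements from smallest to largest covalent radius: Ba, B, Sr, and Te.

B < Te < Sr < Ba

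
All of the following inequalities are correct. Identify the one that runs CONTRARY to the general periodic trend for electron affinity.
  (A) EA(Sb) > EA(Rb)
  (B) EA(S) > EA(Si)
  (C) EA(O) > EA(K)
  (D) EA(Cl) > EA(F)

The general trend: electron affinity increases across a period and decreases down a group.
(A) Sb (period 5, group 15) vs Rb (period 5, group 1): the stated order agrees with the simple trend.
(B) S (period 3, group 16) vs Si (period 3, group 14): the stated order agrees with the simple trend.
(C) O (period 2, group 16) vs K (period 4, group 1): the stated order agrees with the simple trend.
(D) Cl (period 3, group 17) vs F (period 2, group 17): the stated order contradicts the simple trend.
The exception is (D): F's small 2p subshell makes the incoming electron feel strong e⁻–e⁻ repulsion, so Cl actually releases more energy on gaining an electron.

(D)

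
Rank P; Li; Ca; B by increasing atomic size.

B < P < Li < Ca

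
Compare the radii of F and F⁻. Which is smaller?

F

Forming F⁻ adds 1 electron to F. More electron–electron repulsion in the same shell, with unchanged nuclear charge, lets the cloud expand.
An anion is larger than its parent atom: F⁻ > F.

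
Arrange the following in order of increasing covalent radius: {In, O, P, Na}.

O is in period 2, group 16; Na is in period 3, group 1; P is in period 3, group 15; In is in period 5, group 13.
Across a period the added protons contract the valence shell; down a group each new principal shell makes the atom larger.
These span different periods and groups, so the two trends combine.
P > O: both effects reinforce here, so P is clearly the larger of the two.
In > P: relative to P, both the across-period and down-group shifts push In's atomic radius up.
Na > In: period and group pull opposite ways; the across-period shift dominates (155 vs 142 pm).
Tabulated atomic radius (pm): O 63, Na 155, P 111, In 142.
So from smallest to largest: O < P < In < Na.

O < P < In < Na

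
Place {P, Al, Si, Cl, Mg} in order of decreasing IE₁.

Cl > P > Si > Mg > Al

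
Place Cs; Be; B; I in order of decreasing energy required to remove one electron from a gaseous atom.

I, Be, B, Cs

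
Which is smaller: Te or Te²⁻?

Forming Te²⁻ adds 2 electrons to Te. More electron–electron repulsion in the same shell, with unchanged nuclear charge, lets the cloud expand.
An anion is larger than its parent atom: Te²⁻ > Te.

Te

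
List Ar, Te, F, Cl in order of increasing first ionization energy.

First ionization energy rises across a period (greater Z_eff holds electrons more tightly) and falls down a group (valence electrons are farther from the nucleus).
These span different periods and groups, so the two trends combine.
Cl > Te: relative to Te, both the across-period and down-group shifts push Cl's first ionization energy up.
Ar > Cl: both are in period 3; the period trend gives Ar the larger value.
F > Ar: period and group pull opposite ways; the down-group shift dominates (1681 vs 1521 kJ/mol).
For reference (kJ/mol): F 1681, Cl 1251, Ar 1521, Te 869.
So from lowest to highest: Te < Cl < Ar < F.

Te, Cl, Ar, F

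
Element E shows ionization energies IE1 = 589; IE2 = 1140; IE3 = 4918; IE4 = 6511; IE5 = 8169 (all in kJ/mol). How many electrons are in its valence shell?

Look for the largest jump between consecutive ionization energies: IE3/IE2 ≈ 4.3, far larger than any earlier ratio.
That jump marks the point where a core electron is being removed. So the atom has 2 valence electrons.

2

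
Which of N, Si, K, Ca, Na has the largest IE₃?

IE_3 is the cost of taking one more electron from the +2 cation: N²⁺ still has 3 valence electrons; Si²⁺ still has 2 valence electrons; K²⁺ is already 1 electron into the core; Ca²⁺ is the bare [Ar] core; Na²⁺ is already 1 electron into the core.
Usually core removal costs more than valence removal, but here the competition is close: a tightly held n=2 valence electron can cost more to remove than an n=3 core electron, so the actual values have to decide it.
Valence configurations: N²⁺ [He]2s²2p¹, Si²⁺ [Ne]3s².
Tabulated IE_3 (kJ/mol): N 4578, Si 3232, K 4420, Ca 4912, Na 6910.
Overall IE_3 order: Si < K < N < Ca < Na.

Na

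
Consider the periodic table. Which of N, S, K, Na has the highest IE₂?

After 1 electron has been removed, what remains? N⁺ still has 4 valence electrons; S⁺ still has 5 valence electrons; K⁺ is the bare [Ar] core; Na⁺ is the bare [Ne] core.
Core electrons are held far more tightly than valence electrons, so K and Na top the IE_2 order.
Valence configurations: N⁺ [He]2s²2p², S⁺ [Ne]3s²3p³.
Tabulated IE_2 (kJ/mol): N 2856, S 2252, K 3052, Na 4562.
Putting it together, IE_2: S < N < K < Na.

Na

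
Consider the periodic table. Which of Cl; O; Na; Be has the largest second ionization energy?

The second ionization energy removes an electron from the +1 ion. For each element: Cl⁺ still has 6 valence electrons; O⁺ still has 5 valence electrons; Na⁺ is the bare [Ne] core; Be⁺ still has 1 valence electron.
Breaking into a closed-shell core is much more expensive than removing a leftover valence electron — Na has the largest IE_2 here.
Valence configurations: Cl⁺ [Ne]3s²3p⁴, O⁺ [He]2s²2p³, Be⁺ [He]2s¹.
Tabulated IE_2 (kJ/mol): Cl 2298, O 3388, Na 4562, Be 1757.
So the second ionization energies run Be < Cl < O < Na.

Na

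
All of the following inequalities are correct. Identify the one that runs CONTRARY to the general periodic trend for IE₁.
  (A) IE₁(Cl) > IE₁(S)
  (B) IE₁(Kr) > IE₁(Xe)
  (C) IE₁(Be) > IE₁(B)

The general trend: IE₁ increases across a period and decreases down a group.
(A) Cl (period 3, group 17) vs S (period 3, group 16): the stated order agrees with the simple trend.
(B) Kr (period 4, group 18) vs Xe (period 5, group 18): the stated order agrees with the simple trend.
(C) Be (period 2, group 2) vs B (period 2, group 13): the stated order contradicts the simple trend.
The exception is (C): removing B's lone 2p electron is easier than breaking Be's filled 2s².

(C)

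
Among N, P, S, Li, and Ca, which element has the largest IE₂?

IE_2 is the cost of taking one more electron from the +1 cation: N⁺ still has 4 valence electrons; P⁺ still has 4 valence electrons; S⁺ still has 5 valence electrons; Li⁺ is the bare [He] core; Ca⁺ still has 1 valence electron.
Breaking into a closed-shell core is much more expensive than removing a leftover valence electron — Li has the largest IE_2 here.
Valence configurations: N⁺ [He]2s²2p², P⁺ [Ne]3s²3p², S⁺ [Ne]3s²3p³, Ca⁺ [Ar]4s¹.
The numbers (kJ/mol): N 2856, P 1907, S 2252, Li 7298, Ca 1145.
Putting it together, IE_2: Ca < P < S < N < Li.

Li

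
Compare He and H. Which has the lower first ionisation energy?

Removing the outermost electron gets harder across a period and easier down a group.
All lie in period 1, so first ionization energy increases left to right.
So H has the lower first ionisation energy (H < He).

H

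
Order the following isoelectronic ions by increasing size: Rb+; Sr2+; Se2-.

Sr2+ < Rb+ < Se2-

All of these have 36 electrons, so size is governed by nuclear charge alone: the more protons, the stronger the pull on the same electron cloud, and the smaller the ion.
Nuclear charges: Sr2+ (Z=38), Rb+ (Z=37), Se2- (Z=34).
Smallest to largest: Sr2+ < Rb+ < Se2-.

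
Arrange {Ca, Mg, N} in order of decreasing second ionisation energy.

N > Mg > Ca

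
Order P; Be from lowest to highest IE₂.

Be < P

After 1 electron has been removed, what remains? P⁺ still has 4 valence electrons; Be⁺ still has 1 valence electron.
All are still removing valence electrons, so compare the +1 ions as you would atoms: IE_2 generally rises across a period (higher Z_eff) and falls down a group (larger shell), subject to the usual subshell exceptions.
Valence configurations: P⁺ [Ne]3s²3p², Be⁺ [He]2s¹.
Tabulated IE_2 (kJ/mol): P 1907, Be 1757.
Putting it together, IE_2: Be < P.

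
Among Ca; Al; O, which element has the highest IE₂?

O

After 1 electron has been removed, what remains? Ca⁺ still has 1 valence electron; Al⁺ still has 2 valence electrons; O⁺ still has 5 valence electrons.
All are still removing valence electrons, so compare the +1 ions as you would atoms: IE_2 generally rises across a period (higher Z_eff) and falls down a group (larger shell), subject to the usual subshell exceptions.
Valence configurations: Ca⁺ [Ar]4s¹, Al⁺ [Ne]3s², O⁺ [He]2s²2p³.
The numbers (kJ/mol): Ca 1145, Al 1817, O 3388.
Hence IE_2: Ca < Al < O.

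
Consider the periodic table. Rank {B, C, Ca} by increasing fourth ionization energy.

C < Ca < B

IE_4 is the cost of taking one more electron from the +3 cation: B³⁺ is the bare [He] core; C³⁺ still has 1 valence electron; Ca³⁺ is already 1 electron into the core.
Pulling an electron out of a noble-gas core costs far more than removing a remaining valence electron, so Ca and B sit at the high end of IE_4.
Approximate IE_4 values (kJ/mol): B 25026, C 6223, Ca 6491.
Hence IE_4: C < Ca < B.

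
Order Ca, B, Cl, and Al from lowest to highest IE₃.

IE_3 is the cost of taking one more electron from the +2 cation: Ca²⁺ is the bare [Ar] core; B²⁺ still has 1 valence electron; Cl²⁺ still has 5 valence electrons; Al²⁺ still has 1 valence electron.
Pulling an electron out of a noble-gas core costs far more than removing a remaining valence electron, so Ca sits at the high end of IE_3.
Valence configurations: B²⁺ [He]2s¹, Cl²⁺ [Ne]3s²3p³, Al²⁺ [Ne]3s¹.
Tabulated IE_3 (kJ/mol): Ca 4912, B 3660, Cl 3822, Al 2745.
Hence IE_3: Al < B < Cl < Ca.

Al < B < Cl < Ca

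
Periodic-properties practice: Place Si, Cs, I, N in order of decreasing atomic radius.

N is in period 2, group 15; Si is in period 3, group 14; I is in period 5, group 17; Cs is in period 6, group 1.
Radius decreases left→right (rising Z_eff, same n) and increases top→bottom (higher n).
Here both period and group differ, so the two effects have to be weighed against each other.
Si > N: relative to N, both the across-period and down-group shifts push Si's atomic radius up.
I > Si: period and group pull opposite ways; the down-group shift dominates (133 vs 116 pm).
Cs > I: relative to I, both the across-period and down-group shifts push Cs's atomic radius up.
Approximate values (pm): N 71, Si 116, I 133, Cs 232.
So from largest to smallest: Cs > I > Si > N.

Cs > I > Si > N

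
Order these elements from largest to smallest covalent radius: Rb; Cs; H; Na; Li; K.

H is in period 1, group 1; Li is in period 2, group 1; Na is in period 3, group 1; K is in period 4, group 1; Rb is in period 5, group 1; Cs is in period 6, group 1.
Across a period the added protons contract the valence shell; down a group each new principal shell makes the atom larger.
All are in group 1, so atomic radius increases down the group.
So from largest to smallest: Cs > Rb > K > Na > Li > H.

Cs > Rb > K > Na > Li > H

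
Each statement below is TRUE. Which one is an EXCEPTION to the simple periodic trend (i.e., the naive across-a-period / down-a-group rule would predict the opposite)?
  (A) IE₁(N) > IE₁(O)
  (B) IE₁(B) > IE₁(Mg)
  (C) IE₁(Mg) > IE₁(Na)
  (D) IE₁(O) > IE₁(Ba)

(A)

The general trend: IE₁ increases across a period and decreases down a group.
(A) N (period 2, group 15) vs O (period 2, group 16): the stated order contradicts the simple trend.
(B) B (period 2, group 13) vs Mg (period 3, group 2): the stated order agrees with the simple trend.
(C) Mg (period 3, group 2) vs Na (period 3, group 1): the stated order agrees with the simple trend.
(D) O (period 2, group 16) vs Ba (period 6, group 2): the stated order agrees with the simple trend.
The exception is (A): pairing an electron in O's 2p⁴ costs repulsion energy, so O ionizes more easily than half-filled N (2p³).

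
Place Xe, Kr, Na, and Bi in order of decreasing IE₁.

Kr > Xe > Bi > Na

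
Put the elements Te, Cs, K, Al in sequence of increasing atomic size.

Al < Te < K < Cs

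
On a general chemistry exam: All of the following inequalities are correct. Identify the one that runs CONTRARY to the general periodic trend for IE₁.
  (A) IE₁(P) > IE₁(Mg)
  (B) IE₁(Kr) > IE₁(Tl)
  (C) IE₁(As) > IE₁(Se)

(C)

The general trend: IE₁ increases across a period and decreases down a group.
(A) P (period 3, group 15) vs Mg (period 3, group 2): the stated order agrees with the simple trend.
(B) Kr (period 4, group 18) vs Tl (period 6, group 13): the stated order agrees with the simple trend.
(C) As (period 4, group 15) vs Se (period 4, group 16): the stated order contradicts the simple trend.
The exception is (C): Se (4p⁴) ionizes more easily than half-filled As (4p³).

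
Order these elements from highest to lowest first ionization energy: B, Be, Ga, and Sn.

Be > B > Sn > Ga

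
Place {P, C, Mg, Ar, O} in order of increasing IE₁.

First ionization energy rises across a period (greater Z_eff holds electrons more tightly) and falls down a group (valence electrons are farther from the nucleus).
These span different periods and groups, so the two trends combine.
P > Mg: both are in period 3; the period trend gives P the larger value.
C > P: the two effects oppose for this pair; the down-group effect wins (1086 vs 1012 kJ/mol).
O > C: O lies to the right of C in period 2, so the across-period effect alone puts O higher.
Ar > O: period and group pull opposite ways; the across-period shift dominates (1521 vs 1314 kJ/mol).
Approximate values (kJ/mol): C 1086, O 1314, Mg 738, P 1012, Ar 1521.
So from lowest to highest: Mg < P < C < O < Ar.

Mg < P < C < O < Ar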